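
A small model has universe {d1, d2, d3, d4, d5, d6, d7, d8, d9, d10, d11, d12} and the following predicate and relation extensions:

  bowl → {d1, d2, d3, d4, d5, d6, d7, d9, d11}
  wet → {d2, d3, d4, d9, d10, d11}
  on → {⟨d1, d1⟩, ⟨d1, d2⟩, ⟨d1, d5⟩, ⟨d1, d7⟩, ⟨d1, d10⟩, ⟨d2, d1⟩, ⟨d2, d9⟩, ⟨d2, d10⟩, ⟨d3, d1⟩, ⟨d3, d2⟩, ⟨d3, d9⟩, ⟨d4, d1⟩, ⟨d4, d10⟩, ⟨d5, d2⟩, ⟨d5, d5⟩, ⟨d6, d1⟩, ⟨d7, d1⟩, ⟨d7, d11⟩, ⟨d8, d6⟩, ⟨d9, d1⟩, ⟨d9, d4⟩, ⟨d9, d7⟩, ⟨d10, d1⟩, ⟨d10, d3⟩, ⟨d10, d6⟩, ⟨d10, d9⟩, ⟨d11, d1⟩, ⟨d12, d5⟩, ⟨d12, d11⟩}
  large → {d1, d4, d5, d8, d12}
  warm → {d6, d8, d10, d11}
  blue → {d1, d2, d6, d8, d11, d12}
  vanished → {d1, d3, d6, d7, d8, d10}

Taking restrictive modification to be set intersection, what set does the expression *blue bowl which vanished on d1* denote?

⟦which vanished⟧ = ⟦vanished⟧ = {d1, d3, d6, d7, d8, d10}
⟦on d1⟧ = {x : ⟨x, d1⟩ ∈ ⟦on⟧} = {d1, d2, d3, d4, d6, d7, d9, d10, d11}
⟦bowl⟧ = {d1, d2, d3, d4, d5, d6, d7, d9, d11}
… ∩ ⟦which vanished⟧ = {d1, d2, d3, d4, d5, d6, d7, d9, d11} ∩ {d1, d3, d6, d7, d8, d10} = {d1, d3, d6, d7}
… ∩ ⟦on d1⟧ = {d1, d3, d6, d7} ∩ {d1, d2, d3, d4, d6, d7, d9, d10, d11} = {d1, d3, d6, d7}
… ∩ ⟦blue⟧ = {d1, d3, d6, d7} ∩ {d1, d2, d6, d8, d11, d12} = {d1, d6}
So ⟦blue bowl which vanished on d1⟧ = {d1, d6}.

{d1, d6}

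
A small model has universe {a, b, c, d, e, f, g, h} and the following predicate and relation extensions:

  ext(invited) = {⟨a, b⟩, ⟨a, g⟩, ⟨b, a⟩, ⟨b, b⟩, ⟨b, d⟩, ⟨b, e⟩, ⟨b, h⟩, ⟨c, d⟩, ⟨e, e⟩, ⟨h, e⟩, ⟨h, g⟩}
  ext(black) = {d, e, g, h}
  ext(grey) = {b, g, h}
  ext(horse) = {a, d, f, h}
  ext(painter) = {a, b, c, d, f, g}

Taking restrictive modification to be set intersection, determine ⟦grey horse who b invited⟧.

⟦who b invited⟧ = {x : ⟨b, x⟩ ∈ ⟦invited⟧} = {a, b, d, e, h}
⟦horse⟧ = {a, d, f, h}
… ∩ ⟦who b invited⟧ = {a, d, f, h} ∩ {a, b, d, e, h} = {a, d, h}
… ∩ ⟦grey⟧ = {a, d, h} ∩ {b, g, h} = {h}
So ⟦grey horse who b invited⟧ = {h}.

{h}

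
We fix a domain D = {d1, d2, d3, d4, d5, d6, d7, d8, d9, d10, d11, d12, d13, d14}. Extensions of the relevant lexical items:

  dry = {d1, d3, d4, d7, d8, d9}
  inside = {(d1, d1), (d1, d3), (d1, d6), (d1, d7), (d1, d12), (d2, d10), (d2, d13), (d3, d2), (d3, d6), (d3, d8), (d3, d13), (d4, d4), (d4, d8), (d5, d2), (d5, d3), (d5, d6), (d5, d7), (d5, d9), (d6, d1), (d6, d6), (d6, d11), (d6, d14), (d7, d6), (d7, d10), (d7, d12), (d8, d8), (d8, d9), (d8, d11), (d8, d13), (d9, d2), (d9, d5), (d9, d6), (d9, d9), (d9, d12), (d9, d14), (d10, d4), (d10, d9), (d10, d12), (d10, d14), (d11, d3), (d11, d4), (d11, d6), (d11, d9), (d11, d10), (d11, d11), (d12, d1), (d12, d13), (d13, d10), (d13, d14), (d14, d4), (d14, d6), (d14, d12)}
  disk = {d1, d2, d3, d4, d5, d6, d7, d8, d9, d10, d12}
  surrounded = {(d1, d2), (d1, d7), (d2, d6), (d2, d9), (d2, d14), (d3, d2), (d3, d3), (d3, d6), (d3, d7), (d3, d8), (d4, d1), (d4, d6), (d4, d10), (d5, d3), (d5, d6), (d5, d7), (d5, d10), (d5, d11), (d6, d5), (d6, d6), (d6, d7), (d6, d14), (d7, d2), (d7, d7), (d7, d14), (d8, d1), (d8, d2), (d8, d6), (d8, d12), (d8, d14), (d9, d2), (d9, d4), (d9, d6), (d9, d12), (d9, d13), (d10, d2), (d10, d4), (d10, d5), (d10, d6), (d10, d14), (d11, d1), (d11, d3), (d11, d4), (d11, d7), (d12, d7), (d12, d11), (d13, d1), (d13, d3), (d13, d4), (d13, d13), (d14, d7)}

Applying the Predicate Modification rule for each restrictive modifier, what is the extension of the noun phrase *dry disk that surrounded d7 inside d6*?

⟦that surrounded d7⟧ = {x : ⟨x, d7⟩ ∈ ⟦surrounded⟧} = {d1, d3, d5, d6, d7, d11, d12, d14}
⟦inside d6⟧ = {x : ⟨x, d6⟩ ∈ ⟦inside⟧} = {d1, d3, d5, d6, d7, d9, d11, d14}
⟦disk⟧ = {d1, d2, d3, d4, d5, d6, d7, d8, d9, d10, d12}
… ∩ ⟦that surrounded d7⟧ = {d1, d2, d3, d4, d5, d6, d7, d8, d9, d10, d12} ∩ {d1, d3, d5, d6, d7, d11, d12, d14} = {d1, d3, d5, d6, d7, d12}
… ∩ ⟦inside d6⟧ = {d1, d3, d5, d6, d7, d12} ∩ {d1, d3, d5, d6, d7, d9, d11, d14} = {d1, d3, d5, d6, d7}
… ∩ ⟦dry⟧ = {d1, d3, d5, d6, d7} ∩ {d1, d3, d4, d7, d8, d9} = {d1, d3, d7}
So ⟦dry disk that surrounded d7 inside d6⟧ = {d1, d3, d7}.

{d1, d3, d7}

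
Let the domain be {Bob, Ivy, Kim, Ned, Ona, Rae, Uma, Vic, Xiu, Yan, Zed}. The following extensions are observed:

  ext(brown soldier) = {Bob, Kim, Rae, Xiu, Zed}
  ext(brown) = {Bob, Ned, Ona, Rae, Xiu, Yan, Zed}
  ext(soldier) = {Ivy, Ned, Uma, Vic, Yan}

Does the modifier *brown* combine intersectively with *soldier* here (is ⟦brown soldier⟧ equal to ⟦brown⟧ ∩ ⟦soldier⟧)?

no

⟦brown⟧ ∩ ⟦soldier⟧ = {Bob, Ned, Ona, Rae, Xiu, Yan, Zed} ∩ {Ivy, Ned, Uma, Vic, Yan} = {Ned, Yan}
Observed ⟦brown soldier⟧ = {Bob, Kim, Rae, Xiu, Zed}.
These differ, so the modifier is not intersective in this model.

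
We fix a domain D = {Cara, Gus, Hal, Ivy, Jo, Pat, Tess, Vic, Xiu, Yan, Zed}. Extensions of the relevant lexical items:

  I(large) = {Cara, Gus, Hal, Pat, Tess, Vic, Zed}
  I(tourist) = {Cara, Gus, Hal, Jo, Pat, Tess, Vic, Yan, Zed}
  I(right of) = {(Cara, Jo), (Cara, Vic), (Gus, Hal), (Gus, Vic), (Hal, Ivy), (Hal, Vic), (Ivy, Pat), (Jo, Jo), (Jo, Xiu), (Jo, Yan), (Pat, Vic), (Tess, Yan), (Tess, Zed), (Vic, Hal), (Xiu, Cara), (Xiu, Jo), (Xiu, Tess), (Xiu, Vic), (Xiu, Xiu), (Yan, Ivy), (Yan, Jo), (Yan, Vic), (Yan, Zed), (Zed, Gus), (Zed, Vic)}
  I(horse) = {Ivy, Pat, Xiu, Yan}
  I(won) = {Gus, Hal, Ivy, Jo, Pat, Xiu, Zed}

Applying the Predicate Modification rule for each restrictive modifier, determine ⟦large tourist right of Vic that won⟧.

⟦right of Vic⟧ = {x : ⟨x, Vic⟩ ∈ ⟦right of⟧} = {Cara, Gus, Hal, Pat, Xiu, Yan, Zed}
⟦that won⟧ = ⟦won⟧ = {Gus, Hal, Ivy, Jo, Pat, Xiu, Zed}
⟦tourist⟧ = {Cara, Gus, Hal, Jo, Pat, Tess, Vic, Yan, Zed}
… ∩ ⟦right of Vic⟧ = {Cara, Gus, Hal, Jo, Pat, Tess, Vic, Yan, Zed} ∩ {Cara, Gus, Hal, Pat, Xiu, Yan, Zed} = {Cara, Gus, Hal, Pat, Yan, Zed}
… ∩ ⟦that won⟧ = {Cara, Gus, Hal, Pat, Yan, Zed} ∩ {Gus, Hal, Ivy, Jo, Pat, Xiu, Zed} = {Gus, Hal, Pat, Zed}
… ∩ ⟦large⟧ = {Gus, Hal, Pat, Zed} ∩ {Cara, Gus, Hal, Pat, Tess, Vic, Zed} = {Gus, Hal, Pat, Zed}
So ⟦large tourist right of Vic that won⟧ = {Gus, Hal, Pat, Zed}.

{Gus, Hal, Pat, Zed}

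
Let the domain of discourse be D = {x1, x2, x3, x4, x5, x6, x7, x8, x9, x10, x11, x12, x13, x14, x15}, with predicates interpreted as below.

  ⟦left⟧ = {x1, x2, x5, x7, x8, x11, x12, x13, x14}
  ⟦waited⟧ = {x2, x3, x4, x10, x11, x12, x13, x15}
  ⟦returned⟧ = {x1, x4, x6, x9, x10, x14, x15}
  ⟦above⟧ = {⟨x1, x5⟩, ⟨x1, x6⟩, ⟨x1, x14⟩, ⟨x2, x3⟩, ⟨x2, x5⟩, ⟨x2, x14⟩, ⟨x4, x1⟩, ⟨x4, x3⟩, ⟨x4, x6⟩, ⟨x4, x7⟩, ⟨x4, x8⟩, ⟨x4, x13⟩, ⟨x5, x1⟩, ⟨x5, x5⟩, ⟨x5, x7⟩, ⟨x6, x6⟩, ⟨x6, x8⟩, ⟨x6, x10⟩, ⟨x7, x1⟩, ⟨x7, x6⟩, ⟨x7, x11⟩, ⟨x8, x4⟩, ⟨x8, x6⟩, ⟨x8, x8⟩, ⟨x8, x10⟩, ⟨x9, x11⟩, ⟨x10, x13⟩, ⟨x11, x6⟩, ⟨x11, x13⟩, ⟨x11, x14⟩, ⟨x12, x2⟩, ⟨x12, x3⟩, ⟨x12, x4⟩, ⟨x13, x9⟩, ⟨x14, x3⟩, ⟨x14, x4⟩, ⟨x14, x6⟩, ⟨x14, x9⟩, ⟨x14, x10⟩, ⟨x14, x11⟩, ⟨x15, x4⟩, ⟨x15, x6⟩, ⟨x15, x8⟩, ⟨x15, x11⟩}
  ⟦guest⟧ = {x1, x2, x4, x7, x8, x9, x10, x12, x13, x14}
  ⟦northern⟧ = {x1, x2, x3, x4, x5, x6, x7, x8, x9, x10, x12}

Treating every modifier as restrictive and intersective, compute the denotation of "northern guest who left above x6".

⟦who left⟧ = ⟦left⟧ = {x1, x2, x5, x7, x8, x11, x12, x13, x14}
⟦above x6⟧ = {x : ⟨x, x6⟩ ∈ ⟦above⟧} = {x1, x4, x6, x7, x8, x11, x14, x15}
⟦guest⟧ = {x1, x2, x4, x7, x8, x9, x10, x12, x13, x14}
… ∩ ⟦who left⟧ = {x1, x2, x4, x7, x8, x9, x10, x12, x13, x14} ∩ {x1, x2, x5, x7, x8, x11, x12, x13, x14} = {x1, x2, x7, x8, x12, x13, x14}
… ∩ ⟦above x6⟧ = {x1, x2, x7, x8, x12, x13, x14} ∩ {x1, x4, x6, x7, x8, x11, x14, x15} = {x1, x7, x8, x14}
… ∩ ⟦northern⟧ = {x1, x7, x8, x14} ∩ {x1, x2, x3, x4, x5, x6, x7, x8, x9, x10, x12} = {x1, x7, x8}
So ⟦northern guest who left above x6⟧ = {x1, x7, x8}.

{x1, x7, x8}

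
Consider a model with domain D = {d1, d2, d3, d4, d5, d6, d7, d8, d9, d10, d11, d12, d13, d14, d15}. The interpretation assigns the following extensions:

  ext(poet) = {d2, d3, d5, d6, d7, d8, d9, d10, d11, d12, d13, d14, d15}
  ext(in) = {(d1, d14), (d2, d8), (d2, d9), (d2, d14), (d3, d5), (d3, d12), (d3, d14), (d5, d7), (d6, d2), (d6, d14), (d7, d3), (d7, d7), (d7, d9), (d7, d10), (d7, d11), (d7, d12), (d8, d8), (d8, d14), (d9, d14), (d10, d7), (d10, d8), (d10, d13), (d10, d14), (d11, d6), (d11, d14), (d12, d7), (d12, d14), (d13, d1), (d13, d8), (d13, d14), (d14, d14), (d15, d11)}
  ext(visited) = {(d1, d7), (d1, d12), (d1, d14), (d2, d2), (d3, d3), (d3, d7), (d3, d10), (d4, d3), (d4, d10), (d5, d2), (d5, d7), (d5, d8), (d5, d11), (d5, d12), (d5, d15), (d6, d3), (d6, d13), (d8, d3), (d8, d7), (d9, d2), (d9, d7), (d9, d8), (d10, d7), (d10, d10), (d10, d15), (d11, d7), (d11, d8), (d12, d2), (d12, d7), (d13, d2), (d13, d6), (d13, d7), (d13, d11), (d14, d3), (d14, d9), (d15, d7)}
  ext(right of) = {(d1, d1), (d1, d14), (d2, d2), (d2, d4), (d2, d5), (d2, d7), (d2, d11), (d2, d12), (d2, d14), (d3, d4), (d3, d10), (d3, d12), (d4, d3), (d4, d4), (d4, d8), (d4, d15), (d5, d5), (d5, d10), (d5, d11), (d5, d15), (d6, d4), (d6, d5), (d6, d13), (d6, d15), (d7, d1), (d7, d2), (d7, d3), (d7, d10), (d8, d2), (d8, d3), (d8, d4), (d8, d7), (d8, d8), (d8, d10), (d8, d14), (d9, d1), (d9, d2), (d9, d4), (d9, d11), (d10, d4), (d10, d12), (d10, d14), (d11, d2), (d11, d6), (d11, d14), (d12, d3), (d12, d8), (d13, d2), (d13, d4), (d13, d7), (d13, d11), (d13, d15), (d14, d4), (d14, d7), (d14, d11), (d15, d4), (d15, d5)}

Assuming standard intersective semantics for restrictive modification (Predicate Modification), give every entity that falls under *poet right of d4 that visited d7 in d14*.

⟦right of d4⟧ = {x : ⟨x, d4⟩ ∈ ⟦right of⟧} = {d2, d3, d4, d6, d8, d9, d10, d13, d14, d15}
⟦that visited d7⟧ = {x : ⟨x, d7⟩ ∈ ⟦visited⟧} = {d1, d3, d5, d8, d9, d10, d11, d12, d13, d15}
⟦in d14⟧ = {x : ⟨x, d14⟩ ∈ ⟦in⟧} = {d1, d2, d3, d6, d8, d9, d10, d11, d12, d13, d14}
⟦poet⟧ = {d2, d3, d5, d6, d7, d8, d9, d10, d11, d12, d13, d14, d15}
… ∩ ⟦right of d4⟧ = {d2, d3, d5, d6, d7, d8, d9, d10, d11, d12, d13, d14, d15} ∩ {d2, d3, d4, d6, d8, d9, d10, d13, d14, d15} = {d2, d3, d6, d8, d9, d10, d13, d14, d15}
… ∩ ⟦that visited d7⟧ = {d2, d3, d6, d8, d9, d10, d13, d14, d15} ∩ {d1, d3, d5, d8, d9, d10, d11, d12, d13, d15} = {d3, d8, d9, d10, d13, d15}
… ∩ ⟦in d14⟧ = {d3, d8, d9, d10, d13, d15} ∩ {d1, d2, d3, d6, d8, d9, d10, d11, d12, d13, d14} = {d3, d8, d9, d10, d13}
So ⟦poet right of d4 that visited d7 in d14⟧ = {d3, d8, d9, d10, d13}.

{d3, d8, d9, d10, d13}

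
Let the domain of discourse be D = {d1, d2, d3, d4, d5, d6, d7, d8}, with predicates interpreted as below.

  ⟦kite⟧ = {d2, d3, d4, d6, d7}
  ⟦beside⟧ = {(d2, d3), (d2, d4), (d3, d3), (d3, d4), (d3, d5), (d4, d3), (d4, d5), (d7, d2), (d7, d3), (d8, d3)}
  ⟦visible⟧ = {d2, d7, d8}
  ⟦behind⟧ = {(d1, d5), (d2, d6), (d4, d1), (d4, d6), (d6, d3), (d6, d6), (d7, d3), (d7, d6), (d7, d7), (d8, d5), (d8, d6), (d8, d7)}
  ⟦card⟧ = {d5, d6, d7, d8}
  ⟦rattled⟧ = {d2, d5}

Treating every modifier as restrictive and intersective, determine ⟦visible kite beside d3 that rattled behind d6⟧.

⟦beside d3⟧ = {x : ⟨x, d3⟩ ∈ ⟦beside⟧} = {d2, d3, d4, d7, d8}
⟦that rattled⟧ = ⟦rattled⟧ = {d2, d5}
⟦behind d6⟧ = {x : ⟨x, d6⟩ ∈ ⟦behind⟧} = {d2, d4, d6, d7, d8}
⟦kite⟧ = {d2, d3, d4, d6, d7}
… ∩ ⟦beside d3⟧ = {d2, d3, d4, d6, d7} ∩ {d2, d3, d4, d7, d8} = {d2, d3, d4, d7}
… ∩ ⟦that rattled⟧ = {d2, d3, d4, d7} ∩ {d2, d5} = {d2}
… ∩ ⟦behind d6⟧ = {d2} ∩ {d2, d4, d6, d7, d8} = {d2}
… ∩ ⟦visible⟧ = {d2} ∩ {d2, d7, d8} = {d2}
So ⟦visible kite beside d3 that rattled behind d6⟧ = {d2}.

{d2}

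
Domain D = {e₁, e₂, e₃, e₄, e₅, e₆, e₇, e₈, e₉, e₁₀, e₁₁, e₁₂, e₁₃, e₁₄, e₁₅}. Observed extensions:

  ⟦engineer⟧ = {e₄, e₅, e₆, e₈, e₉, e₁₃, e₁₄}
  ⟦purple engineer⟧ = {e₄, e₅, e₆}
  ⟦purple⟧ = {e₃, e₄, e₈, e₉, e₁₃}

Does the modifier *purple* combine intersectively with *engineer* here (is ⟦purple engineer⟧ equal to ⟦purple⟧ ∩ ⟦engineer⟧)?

no

⟦purple⟧ ∩ ⟦engineer⟧ = {e₃, e₄, e₈, e₉, e₁₃} ∩ {e₄, e₅, e₆, e₈, e₉, e₁₃, e₁₄} = {e₄, e₈, e₉, e₁₃}
Observed ⟦purple engineer⟧ = {e₄, e₅, e₆}.
These differ, so the modifier is not intersective in this model.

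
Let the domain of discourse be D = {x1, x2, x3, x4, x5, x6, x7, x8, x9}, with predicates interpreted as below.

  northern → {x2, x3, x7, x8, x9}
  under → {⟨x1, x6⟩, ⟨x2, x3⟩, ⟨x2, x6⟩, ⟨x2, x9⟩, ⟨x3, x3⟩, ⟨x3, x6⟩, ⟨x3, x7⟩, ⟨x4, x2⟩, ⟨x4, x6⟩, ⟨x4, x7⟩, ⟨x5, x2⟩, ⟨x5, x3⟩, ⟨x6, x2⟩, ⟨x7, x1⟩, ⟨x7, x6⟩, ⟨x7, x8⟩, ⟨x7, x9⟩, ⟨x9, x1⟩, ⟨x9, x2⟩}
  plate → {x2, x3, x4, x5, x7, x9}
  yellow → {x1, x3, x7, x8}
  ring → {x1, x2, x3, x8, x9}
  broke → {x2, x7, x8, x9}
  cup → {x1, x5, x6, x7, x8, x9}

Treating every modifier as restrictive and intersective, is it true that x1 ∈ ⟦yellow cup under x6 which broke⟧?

⟦under x6⟧ = {x : ⟨x, x6⟩ ∈ ⟦under⟧} = {x1, x2, x3, x4, x7}
⟦which broke⟧ = ⟦broke⟧ = {x2, x7, x8, x9}
⟦cup⟧ = {x1, x5, x6, x7, x8, x9}
… ∩ ⟦under x6⟧ = {x1, x5, x6, x7, x8, x9} ∩ {x1, x2, x3, x4, x7} = {x1, x7}
… ∩ ⟦which broke⟧ = {x1, x7} ∩ {x2, x7, x8, x9} = {x7}
… ∩ ⟦yellow⟧ = {x7} ∩ {x1, x3, x7, x8} = {x7}
⟦yellow cup under x6 which broke⟧ = {x7}; x1 ∉ this set.

no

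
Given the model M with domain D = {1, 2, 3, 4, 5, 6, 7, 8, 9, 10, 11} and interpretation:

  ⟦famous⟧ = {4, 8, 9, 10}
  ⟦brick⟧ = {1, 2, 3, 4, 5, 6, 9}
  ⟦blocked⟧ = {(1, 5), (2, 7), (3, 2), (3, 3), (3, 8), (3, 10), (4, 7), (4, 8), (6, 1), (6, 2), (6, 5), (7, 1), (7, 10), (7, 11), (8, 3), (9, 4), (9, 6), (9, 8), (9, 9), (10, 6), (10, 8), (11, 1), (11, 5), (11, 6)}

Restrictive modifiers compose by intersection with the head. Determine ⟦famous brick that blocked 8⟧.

⟦that blocked 8⟧ = {x : ⟨x, 8⟩ ∈ ⟦blocked⟧} = {3, 4, 9, 10}
⟦brick⟧ = {1, 2, 3, 4, 5, 6, 9}
… ∩ ⟦that blocked 8⟧ = {1, 2, 3, 4, 5, 6, 9} ∩ {3, 4, 9, 10} = {3, 4, 9}
… ∩ ⟦famous⟧ = {3, 4, 9} ∩ {4, 8, 9, 10} = {4, 9}
So ⟦famous brick that blocked 8⟧ = {4, 9}.

{4, 9}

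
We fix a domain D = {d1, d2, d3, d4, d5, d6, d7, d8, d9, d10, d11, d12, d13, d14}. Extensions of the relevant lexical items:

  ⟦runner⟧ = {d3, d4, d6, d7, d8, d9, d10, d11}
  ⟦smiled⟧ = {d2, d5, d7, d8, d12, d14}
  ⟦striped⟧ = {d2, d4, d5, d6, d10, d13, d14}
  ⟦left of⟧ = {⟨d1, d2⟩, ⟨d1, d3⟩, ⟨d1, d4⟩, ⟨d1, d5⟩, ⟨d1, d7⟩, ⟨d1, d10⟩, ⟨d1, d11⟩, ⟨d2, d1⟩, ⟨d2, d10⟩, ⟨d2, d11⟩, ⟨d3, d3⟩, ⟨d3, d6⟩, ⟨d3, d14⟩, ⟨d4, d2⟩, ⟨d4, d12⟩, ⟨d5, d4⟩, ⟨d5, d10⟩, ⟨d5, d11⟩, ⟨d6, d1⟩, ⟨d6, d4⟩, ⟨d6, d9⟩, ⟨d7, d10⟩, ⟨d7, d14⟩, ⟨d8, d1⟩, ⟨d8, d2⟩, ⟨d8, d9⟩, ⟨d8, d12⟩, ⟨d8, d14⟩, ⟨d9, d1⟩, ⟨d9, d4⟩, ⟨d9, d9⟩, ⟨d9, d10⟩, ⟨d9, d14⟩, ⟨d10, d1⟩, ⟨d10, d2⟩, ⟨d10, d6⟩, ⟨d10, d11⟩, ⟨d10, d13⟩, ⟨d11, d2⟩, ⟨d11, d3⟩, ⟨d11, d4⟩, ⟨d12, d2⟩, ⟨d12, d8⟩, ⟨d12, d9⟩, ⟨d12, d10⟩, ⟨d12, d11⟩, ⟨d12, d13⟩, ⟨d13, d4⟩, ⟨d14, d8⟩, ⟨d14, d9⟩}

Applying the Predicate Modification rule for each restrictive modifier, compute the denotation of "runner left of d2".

⟦left of d2⟧ = {x : ⟨x, d2⟩ ∈ ⟦left of⟧} = {d1, d4, d8, d10, d11, d12}
⟦runner⟧ = {d3, d4, d6, d7, d8, d9, d10, d11}
… ∩ ⟦left of d2⟧ = {d3, d4, d6, d7, d8, d9, d10, d11} ∩ {d1, d4, d8, d10, d11, d12} = {d4, d8, d10, d11}
So ⟦runner left of d2⟧ = {d4, d8, d10, d11}.

{d4, d8, d10, d11}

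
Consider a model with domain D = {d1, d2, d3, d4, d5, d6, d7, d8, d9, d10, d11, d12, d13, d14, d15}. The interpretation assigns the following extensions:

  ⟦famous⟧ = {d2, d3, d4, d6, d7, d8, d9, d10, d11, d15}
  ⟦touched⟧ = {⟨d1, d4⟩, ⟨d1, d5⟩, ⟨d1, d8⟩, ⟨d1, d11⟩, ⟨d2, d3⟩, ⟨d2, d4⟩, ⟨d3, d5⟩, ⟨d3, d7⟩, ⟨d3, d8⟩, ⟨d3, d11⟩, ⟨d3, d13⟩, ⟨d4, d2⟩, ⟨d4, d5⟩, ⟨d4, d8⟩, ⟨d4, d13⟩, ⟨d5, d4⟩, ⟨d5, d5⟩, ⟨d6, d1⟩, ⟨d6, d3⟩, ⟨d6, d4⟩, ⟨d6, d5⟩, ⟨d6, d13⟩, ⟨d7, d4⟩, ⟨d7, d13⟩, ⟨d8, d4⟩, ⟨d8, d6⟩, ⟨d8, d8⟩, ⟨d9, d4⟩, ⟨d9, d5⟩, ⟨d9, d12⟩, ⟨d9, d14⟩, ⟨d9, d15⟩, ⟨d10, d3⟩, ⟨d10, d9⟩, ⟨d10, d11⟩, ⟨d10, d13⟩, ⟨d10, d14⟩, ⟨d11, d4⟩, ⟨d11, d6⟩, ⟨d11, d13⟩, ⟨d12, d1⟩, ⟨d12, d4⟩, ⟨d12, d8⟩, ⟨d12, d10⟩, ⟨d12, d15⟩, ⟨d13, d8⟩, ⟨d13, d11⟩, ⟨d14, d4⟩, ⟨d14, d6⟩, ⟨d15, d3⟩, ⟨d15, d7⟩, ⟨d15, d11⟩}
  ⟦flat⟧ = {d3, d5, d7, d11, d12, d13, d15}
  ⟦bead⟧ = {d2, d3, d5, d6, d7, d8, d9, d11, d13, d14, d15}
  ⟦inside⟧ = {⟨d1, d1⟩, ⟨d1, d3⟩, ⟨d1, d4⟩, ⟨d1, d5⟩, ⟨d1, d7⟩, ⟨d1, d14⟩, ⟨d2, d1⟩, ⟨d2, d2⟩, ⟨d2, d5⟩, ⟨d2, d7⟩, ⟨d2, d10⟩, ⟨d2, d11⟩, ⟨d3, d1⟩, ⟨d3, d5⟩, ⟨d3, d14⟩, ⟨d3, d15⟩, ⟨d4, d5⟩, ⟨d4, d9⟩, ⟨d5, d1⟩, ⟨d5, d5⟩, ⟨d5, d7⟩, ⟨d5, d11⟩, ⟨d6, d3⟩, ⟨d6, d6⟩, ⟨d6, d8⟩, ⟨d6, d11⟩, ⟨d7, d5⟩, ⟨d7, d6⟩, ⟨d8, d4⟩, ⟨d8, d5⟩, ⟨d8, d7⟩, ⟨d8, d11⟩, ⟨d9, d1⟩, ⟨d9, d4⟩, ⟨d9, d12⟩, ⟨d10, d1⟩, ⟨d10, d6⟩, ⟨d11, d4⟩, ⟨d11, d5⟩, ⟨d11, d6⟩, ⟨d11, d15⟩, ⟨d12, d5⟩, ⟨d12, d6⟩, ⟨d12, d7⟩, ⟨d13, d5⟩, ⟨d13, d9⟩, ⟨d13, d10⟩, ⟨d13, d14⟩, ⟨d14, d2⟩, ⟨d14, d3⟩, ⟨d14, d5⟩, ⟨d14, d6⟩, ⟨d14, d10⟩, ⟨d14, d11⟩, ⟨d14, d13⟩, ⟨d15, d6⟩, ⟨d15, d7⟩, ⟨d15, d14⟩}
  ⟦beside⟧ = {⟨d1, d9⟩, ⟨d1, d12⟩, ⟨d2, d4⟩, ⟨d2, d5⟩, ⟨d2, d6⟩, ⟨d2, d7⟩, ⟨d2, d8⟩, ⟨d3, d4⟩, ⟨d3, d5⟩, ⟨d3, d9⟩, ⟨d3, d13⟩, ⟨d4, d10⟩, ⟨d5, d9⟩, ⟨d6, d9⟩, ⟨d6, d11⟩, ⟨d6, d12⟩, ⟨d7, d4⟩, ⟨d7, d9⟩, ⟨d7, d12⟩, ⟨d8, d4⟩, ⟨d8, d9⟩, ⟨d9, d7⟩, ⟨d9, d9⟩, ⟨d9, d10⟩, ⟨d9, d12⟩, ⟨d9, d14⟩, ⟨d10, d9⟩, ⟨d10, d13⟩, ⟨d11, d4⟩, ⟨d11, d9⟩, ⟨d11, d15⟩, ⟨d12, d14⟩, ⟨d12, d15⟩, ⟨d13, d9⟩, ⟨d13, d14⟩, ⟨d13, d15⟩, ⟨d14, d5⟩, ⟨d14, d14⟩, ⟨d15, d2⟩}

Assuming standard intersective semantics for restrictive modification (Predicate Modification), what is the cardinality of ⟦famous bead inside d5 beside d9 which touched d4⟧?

3

⟦inside d5⟧ = {x : ⟨x, d5⟩ ∈ ⟦inside⟧} = {d1, d2, d3, d4, d5, d7, d8, d11, d12, d13, d14}
⟦beside d9⟧ = {x : ⟨x, d9⟩ ∈ ⟦beside⟧} = {d1, d3, d5, d6, d7, d8, d9, d10, d11, d13}
⟦which touched d4⟧ = {x : ⟨x, d4⟩ ∈ ⟦touched⟧} = {d1, d2, d5, d6, d7, d8, d9, d11, d12, d14}
⟦bead⟧ = {d2, d3, d5, d6, d7, d8, d9, d11, d13, d14, d15}
… ∩ ⟦inside d5⟧ = {d2, d3, d5, d6, d7, d8, d9, d11, d13, d14, d15} ∩ {d1, d2, d3, d4, d5, d7, d8, d11, d12, d13, d14} = {d2, d3, d5, d7, d8, d11, d13, d14}
… ∩ ⟦beside d9⟧ = {d2, d3, d5, d7, d8, d11, d13, d14} ∩ {d1, d3, d5, d6, d7, d8, d9, d10, d11, d13} = {d3, d5, d7, d8, d11, d13}
… ∩ ⟦which touched d4⟧ = {d3, d5, d7, d8, d11, d13} ∩ {d1, d2, d5, d6, d7, d8, d9, d11, d12, d14} = {d5, d7, d8, d11}
… ∩ ⟦famous⟧ = {d5, d7, d8, d11} ∩ {d2, d3, d4, d6, d7, d8, d9, d10, d11, d15} = {d7, d8, d11}
⟦famous bead inside d5 beside d9 which touched d4⟧ = {d7, d8, d11}, so the cardinality is 3.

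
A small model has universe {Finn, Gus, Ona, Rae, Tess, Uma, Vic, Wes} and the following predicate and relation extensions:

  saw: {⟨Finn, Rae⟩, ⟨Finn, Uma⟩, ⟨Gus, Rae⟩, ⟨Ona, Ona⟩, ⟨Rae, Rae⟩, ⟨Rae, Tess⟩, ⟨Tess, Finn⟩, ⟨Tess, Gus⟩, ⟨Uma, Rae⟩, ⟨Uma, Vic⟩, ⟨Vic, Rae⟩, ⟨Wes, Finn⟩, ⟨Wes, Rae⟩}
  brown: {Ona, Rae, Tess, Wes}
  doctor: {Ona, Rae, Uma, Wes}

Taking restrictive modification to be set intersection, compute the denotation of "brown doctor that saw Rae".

{Rae, Wes}

⟦that saw Rae⟧ = {x : ⟨x, Rae⟩ ∈ ⟦saw⟧} = {Finn, Gus, Rae, Uma, Vic, Wes}
⟦doctor⟧ = {Ona, Rae, Uma, Wes}
… ∩ ⟦that saw Rae⟧ = {Ona, Rae, Uma, Wes} ∩ {Finn, Gus, Rae, Uma, Vic, Wes} = {Rae, Uma, Wes}
… ∩ ⟦brown⟧ = {Rae, Uma, Wes} ∩ {Ona, Rae, Tess, Wes} = {Rae, Wes}
So ⟦brown doctor that saw Rae⟧ = {Rae, Wes}.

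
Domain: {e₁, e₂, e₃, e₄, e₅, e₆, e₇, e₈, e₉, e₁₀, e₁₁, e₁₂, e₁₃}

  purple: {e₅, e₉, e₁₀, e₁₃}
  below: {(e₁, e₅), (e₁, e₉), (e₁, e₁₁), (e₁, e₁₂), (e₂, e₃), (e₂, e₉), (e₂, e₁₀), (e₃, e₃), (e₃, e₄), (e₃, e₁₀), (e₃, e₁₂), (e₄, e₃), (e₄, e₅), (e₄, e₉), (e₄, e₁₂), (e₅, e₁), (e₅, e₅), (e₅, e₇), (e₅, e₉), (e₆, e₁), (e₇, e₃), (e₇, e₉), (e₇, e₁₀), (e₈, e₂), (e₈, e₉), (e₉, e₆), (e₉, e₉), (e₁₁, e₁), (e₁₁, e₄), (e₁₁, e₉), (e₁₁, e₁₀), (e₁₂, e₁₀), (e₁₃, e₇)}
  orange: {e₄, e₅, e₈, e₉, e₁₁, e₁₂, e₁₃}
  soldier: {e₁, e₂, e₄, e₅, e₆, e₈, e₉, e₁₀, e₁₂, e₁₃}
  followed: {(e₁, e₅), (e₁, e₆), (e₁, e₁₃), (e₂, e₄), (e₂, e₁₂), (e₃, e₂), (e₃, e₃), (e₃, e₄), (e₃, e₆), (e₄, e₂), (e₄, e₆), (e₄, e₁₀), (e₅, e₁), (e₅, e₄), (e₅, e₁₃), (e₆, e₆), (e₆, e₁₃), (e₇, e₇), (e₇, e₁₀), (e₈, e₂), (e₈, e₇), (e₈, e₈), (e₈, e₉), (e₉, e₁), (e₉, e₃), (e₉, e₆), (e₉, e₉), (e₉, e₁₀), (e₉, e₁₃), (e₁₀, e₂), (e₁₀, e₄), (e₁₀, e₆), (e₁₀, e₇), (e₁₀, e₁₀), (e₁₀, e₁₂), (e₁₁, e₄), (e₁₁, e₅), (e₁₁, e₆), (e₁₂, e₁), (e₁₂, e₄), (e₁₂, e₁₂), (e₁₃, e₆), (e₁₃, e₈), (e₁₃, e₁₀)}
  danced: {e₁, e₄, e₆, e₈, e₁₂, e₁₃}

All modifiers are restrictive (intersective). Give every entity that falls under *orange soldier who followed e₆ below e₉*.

⟦who followed e₆⟧ = {x : ⟨x, e₆⟩ ∈ ⟦followed⟧} = {e₁, e₃, e₄, e₆, e₉, e₁₀, e₁₁, e₁₃}
⟦below e₉⟧ = {x : ⟨x, e₉⟩ ∈ ⟦below⟧} = {e₁, e₂, e₄, e₅, e₇, e₈, e₉, e₁₁}
⟦soldier⟧ = {e₁, e₂, e₄, e₅, e₆, e₈, e₉, e₁₀, e₁₂, e₁₃}
… ∩ ⟦who followed e₆⟧ = {e₁, e₂, e₄, e₅, e₆, e₈, e₉, e₁₀, e₁₂, e₁₃} ∩ {e₁, e₃, e₄, e₆, e₉, e₁₀, e₁₁, e₁₃} = {e₁, e₄, e₆, e₉, e₁₀, e₁₃}
… ∩ ⟦below e₉⟧ = {e₁, e₄, e₆, e₉, e₁₀, e₁₃} ∩ {e₁, e₂, e₄, e₅, e₇, e₈, e₉, e₁₁} = {e₁, e₄, e₉}
… ∩ ⟦orange⟧ = {e₁, e₄, e₉} ∩ {e₄, e₅, e₈, e₉, e₁₁, e₁₂, e₁₃} = {e₄, e₉}
So ⟦orange soldier who followed e₆ below e₉⟧ = {e₄, e₉}.

{e₄, e₉}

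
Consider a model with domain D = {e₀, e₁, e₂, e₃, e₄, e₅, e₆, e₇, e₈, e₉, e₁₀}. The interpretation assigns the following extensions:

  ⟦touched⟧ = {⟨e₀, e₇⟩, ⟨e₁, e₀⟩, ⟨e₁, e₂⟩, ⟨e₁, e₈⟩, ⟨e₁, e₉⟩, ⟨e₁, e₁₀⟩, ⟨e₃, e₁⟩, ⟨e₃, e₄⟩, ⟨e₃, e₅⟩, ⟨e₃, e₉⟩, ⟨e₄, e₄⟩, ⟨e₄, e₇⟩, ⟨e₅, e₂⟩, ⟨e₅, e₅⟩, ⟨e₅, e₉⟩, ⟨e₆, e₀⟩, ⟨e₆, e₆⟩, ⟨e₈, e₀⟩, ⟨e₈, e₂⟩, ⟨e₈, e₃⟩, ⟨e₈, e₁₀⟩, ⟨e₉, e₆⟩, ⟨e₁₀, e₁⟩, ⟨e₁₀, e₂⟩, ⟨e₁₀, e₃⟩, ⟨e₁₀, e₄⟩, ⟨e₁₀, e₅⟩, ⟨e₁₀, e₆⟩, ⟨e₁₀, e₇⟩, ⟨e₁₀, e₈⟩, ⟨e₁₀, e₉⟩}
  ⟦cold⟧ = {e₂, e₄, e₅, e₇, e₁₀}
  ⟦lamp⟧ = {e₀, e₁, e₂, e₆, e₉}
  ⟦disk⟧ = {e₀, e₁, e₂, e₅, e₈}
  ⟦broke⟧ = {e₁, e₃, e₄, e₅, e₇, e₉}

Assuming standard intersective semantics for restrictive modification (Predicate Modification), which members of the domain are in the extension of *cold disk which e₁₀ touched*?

⟦which e₁₀ touched⟧ = {x : ⟨e₁₀, x⟩ ∈ ⟦touched⟧} = {e₁, e₂, e₃, e₄, e₅, e₆, e₇, e₈, e₉}
⟦disk⟧ = {e₀, e₁, e₂, e₅, e₈}
… ∩ ⟦which e₁₀ touched⟧ = {e₀, e₁, e₂, e₅, e₈} ∩ {e₁, e₂, e₃, e₄, e₅, e₆, e₇, e₈, e₉} = {e₁, e₂, e₅, e₈}
… ∩ ⟦cold⟧ = {e₁, e₂, e₅, e₈} ∩ {e₂, e₄, e₅, e₇, e₁₀} = {e₂, e₅}
So ⟦cold disk which e₁₀ touched⟧ = {e₂, e₅}.

{e₂, e₅}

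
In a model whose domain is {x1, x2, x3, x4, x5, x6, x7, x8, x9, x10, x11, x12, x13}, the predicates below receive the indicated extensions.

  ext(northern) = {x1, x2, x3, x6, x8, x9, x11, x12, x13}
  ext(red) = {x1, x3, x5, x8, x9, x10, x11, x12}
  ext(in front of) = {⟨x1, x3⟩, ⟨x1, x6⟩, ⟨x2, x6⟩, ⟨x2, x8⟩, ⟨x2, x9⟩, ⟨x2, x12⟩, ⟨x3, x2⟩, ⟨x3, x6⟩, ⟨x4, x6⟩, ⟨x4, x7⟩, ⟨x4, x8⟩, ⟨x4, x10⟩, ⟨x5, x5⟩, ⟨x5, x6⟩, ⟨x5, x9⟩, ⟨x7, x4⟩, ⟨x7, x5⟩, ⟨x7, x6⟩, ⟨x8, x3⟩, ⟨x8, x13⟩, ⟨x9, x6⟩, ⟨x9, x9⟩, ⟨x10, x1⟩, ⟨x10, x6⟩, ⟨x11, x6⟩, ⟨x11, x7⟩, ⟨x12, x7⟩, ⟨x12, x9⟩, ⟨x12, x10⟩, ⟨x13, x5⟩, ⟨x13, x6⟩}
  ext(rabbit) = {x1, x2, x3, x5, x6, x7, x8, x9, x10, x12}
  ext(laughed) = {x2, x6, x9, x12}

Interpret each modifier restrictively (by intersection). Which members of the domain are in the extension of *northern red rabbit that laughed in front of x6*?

⟦that laughed⟧ = ⟦laughed⟧ = {x2, x6, x9, x12}
⟦in front of x6⟧ = {x : ⟨x, x6⟩ ∈ ⟦in front of⟧} = {x1, x2, x3, x4, x5, x7, x9, x10, x11, x13}
⟦rabbit⟧ = {x1, x2, x3, x5, x6, x7, x8, x9, x10, x12}
… ∩ ⟦that laughed⟧ = {x1, x2, x3, x5, x6, x7, x8, x9, x10, x12} ∩ {x2, x6, x9, x12} = {x2, x6, x9, x12}
… ∩ ⟦in front of x6⟧ = {x2, x6, x9, x12} ∩ {x1, x2, x3, x4, x5, x7, x9, x10, x11, x13} = {x2, x9}
… ∩ ⟦northern⟧ = {x2, x9} ∩ {x1, x2, x3, x6, x8, x9, x11, x12, x13} = {x2, x9}
… ∩ ⟦red⟧ = {x2, x9} ∩ {x1, x3, x5, x8, x9, x10, x11, x12} = {x9}
So ⟦northern red rabbit that laughed in front of x6⟧ = {x9}.

{x9}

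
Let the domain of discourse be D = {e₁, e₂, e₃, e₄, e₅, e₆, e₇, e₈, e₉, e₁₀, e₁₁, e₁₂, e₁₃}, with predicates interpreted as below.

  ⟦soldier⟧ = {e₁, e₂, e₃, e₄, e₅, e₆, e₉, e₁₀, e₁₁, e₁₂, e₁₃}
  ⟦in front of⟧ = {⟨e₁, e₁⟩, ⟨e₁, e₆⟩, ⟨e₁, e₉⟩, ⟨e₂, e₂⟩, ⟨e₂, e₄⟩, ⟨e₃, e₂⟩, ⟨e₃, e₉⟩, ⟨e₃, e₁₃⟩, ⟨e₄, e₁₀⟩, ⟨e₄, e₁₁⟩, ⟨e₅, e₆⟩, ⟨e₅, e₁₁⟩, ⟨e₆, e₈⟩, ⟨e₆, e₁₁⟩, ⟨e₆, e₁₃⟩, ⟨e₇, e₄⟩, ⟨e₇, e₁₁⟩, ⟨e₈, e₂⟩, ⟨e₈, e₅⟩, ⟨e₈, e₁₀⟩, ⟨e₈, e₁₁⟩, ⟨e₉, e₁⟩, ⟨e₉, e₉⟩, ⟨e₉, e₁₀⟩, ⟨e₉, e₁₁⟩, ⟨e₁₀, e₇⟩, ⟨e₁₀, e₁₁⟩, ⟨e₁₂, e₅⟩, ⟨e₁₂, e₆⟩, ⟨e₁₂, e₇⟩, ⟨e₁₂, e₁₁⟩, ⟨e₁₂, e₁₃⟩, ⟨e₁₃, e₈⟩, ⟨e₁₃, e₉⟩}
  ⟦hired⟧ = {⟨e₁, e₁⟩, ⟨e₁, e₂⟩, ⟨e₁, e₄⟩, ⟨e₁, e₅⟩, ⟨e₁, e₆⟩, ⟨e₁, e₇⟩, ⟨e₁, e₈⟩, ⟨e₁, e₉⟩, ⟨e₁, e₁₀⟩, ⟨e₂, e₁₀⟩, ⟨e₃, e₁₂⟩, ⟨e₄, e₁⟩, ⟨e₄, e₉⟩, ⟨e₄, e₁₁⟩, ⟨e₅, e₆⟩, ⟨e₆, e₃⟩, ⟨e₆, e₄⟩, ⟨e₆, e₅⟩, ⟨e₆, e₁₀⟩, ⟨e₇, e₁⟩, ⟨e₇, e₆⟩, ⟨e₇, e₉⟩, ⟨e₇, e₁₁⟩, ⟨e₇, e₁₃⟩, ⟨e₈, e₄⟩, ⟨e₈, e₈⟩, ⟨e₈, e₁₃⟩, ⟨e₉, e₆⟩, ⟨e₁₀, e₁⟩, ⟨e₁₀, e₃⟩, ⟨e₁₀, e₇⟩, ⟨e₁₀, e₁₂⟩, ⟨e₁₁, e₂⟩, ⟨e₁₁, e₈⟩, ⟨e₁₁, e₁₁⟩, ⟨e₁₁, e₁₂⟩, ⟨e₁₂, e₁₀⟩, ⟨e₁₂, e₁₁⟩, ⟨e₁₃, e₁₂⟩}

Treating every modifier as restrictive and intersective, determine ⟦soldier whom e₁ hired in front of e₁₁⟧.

{e₄, e₅, e₆, e₉, e₁₀}

⟦whom e₁ hired⟧ = {x : ⟨e₁, x⟩ ∈ ⟦hired⟧} = {e₁, e₂, e₄, e₅, e₆, e₇, e₈, e₉, e₁₀}
⟦in front of e₁₁⟧ = {x : ⟨x, e₁₁⟩ ∈ ⟦in front of⟧} = {e₄, e₅, e₆, e₇, e₈, e₉, e₁₀, e₁₂}
⟦soldier⟧ = {e₁, e₂, e₃, e₄, e₅, e₆, e₉, e₁₀, e₁₁, e₁₂, e₁₃}
… ∩ ⟦whom e₁ hired⟧ = {e₁, e₂, e₃, e₄, e₅, e₆, e₉, e₁₀, e₁₁, e₁₂, e₁₃} ∩ {e₁, e₂, e₄, e₅, e₆, e₇, e₈, e₉, e₁₀} = {e₁, e₂, e₄, e₅, e₆, e₉, e₁₀}
… ∩ ⟦in front of e₁₁⟧ = {e₁, e₂, e₄, e₅, e₆, e₉, e₁₀} ∩ {e₄, e₅, e₆, e₇, e₈, e₉, e₁₀, e₁₂} = {e₄, e₅, e₆, e₉, e₁₀}
So ⟦soldier whom e₁ hired in front of e₁₁⟧ = {e₄, e₅, e₆, e₉, e₁₀}.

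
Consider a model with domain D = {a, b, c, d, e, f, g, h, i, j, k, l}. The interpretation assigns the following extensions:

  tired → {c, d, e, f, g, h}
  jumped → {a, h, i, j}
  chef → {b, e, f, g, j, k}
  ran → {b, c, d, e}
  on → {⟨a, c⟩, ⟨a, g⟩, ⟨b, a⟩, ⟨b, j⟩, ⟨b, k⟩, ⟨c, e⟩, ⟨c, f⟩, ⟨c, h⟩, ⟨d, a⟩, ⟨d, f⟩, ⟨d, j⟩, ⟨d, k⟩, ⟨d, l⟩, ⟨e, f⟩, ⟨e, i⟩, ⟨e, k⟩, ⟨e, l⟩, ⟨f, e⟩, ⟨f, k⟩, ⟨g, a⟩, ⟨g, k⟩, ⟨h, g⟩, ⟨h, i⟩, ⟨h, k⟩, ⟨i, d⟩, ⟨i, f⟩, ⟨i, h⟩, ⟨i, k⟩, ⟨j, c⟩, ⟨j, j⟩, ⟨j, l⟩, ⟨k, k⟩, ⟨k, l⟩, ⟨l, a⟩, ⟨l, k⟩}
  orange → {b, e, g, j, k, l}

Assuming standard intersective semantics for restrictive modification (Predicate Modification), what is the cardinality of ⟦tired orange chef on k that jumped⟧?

⟦on k⟧ = {x : ⟨x, k⟩ ∈ ⟦on⟧} = {b, d, e, f, g, h, i, k, l}
⟦that jumped⟧ = ⟦jumped⟧ = {a, h, i, j}
⟦chef⟧ = {b, e, f, g, j, k}
… ∩ ⟦on k⟧ = {b, e, f, g, j, k} ∩ {b, d, e, f, g, h, i, k, l} = {b, e, f, g, k}
… ∩ ⟦that jumped⟧ = {b, e, f, g, k} ∩ {a, h, i, j} = ∅
… ∩ ⟦tired⟧ = ∅ ∩ {c, d, e, f, g, h} = ∅
… ∩ ⟦orange⟧ = ∅ ∩ {b, e, g, j, k, l} = ∅
⟦tired orange chef on k that jumped⟧ = ∅, so the cardinality is 0.

0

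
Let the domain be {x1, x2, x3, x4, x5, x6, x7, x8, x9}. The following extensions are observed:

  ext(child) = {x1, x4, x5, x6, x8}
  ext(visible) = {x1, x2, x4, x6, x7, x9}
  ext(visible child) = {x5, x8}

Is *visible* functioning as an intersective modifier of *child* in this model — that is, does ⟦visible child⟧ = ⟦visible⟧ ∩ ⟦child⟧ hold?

no

⟦visible⟧ ∩ ⟦child⟧ = {x1, x2, x4, x6, x7, x9} ∩ {x1, x4, x5, x6, x8} = {x1, x4, x6}
Observed ⟦visible child⟧ = {x5, x8}.
These differ, so the modifier is not intersective in this model.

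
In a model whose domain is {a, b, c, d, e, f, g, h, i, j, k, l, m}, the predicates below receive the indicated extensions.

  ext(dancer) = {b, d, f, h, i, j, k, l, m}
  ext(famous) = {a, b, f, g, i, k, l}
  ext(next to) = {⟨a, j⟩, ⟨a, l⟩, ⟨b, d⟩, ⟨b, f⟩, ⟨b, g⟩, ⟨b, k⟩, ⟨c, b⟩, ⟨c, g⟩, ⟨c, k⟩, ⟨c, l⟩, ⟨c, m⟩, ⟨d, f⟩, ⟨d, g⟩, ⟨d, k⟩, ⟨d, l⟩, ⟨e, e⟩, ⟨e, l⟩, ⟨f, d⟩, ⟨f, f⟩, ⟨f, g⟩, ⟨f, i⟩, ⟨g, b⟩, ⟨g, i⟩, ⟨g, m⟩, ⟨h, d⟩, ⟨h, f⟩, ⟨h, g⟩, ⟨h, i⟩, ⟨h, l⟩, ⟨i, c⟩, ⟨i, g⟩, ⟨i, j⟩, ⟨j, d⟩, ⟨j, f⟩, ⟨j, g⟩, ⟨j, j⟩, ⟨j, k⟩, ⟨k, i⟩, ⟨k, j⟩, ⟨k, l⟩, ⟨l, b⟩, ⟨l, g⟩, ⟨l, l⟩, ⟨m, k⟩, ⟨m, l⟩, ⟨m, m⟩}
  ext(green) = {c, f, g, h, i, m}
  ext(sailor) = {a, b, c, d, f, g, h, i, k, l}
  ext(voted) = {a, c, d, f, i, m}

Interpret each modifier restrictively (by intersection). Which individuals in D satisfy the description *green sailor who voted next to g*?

{c, f, i}

⟦who voted⟧ = ⟦voted⟧ = {a, c, d, f, i, m}
⟦next to g⟧ = {x : ⟨x, g⟩ ∈ ⟦next to⟧} = {b, c, d, f, h, i, j, l}
⟦sailor⟧ = {a, b, c, d, f, g, h, i, k, l}
… ∩ ⟦who voted⟧ = {a, b, c, d, f, g, h, i, k, l} ∩ {a, c, d, f, i, m} = {a, c, d, f, i}
… ∩ ⟦next to g⟧ = {a, c, d, f, i} ∩ {b, c, d, f, h, i, j, l} = {c, d, f, i}
… ∩ ⟦green⟧ = {c, d, f, i} ∩ {c, f, g, h, i, m} = {c, f, i}
So ⟦green sailor who voted next to g⟧ = {c, f, i}.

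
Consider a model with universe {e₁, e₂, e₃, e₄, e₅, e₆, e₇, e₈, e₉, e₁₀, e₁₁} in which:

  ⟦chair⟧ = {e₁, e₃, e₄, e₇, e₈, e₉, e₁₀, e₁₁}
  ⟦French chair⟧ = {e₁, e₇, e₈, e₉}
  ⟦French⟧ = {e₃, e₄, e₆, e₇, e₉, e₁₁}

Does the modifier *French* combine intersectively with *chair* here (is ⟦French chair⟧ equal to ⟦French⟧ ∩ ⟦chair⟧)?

no

⟦French⟧ ∩ ⟦chair⟧ = {e₃, e₄, e₆, e₇, e₉, e₁₁} ∩ {e₁, e₃, e₄, e₇, e₈, e₉, e₁₀, e₁₁} = {e₃, e₄, e₇, e₉, e₁₁}
Observed ⟦French chair⟧ = {e₁, e₇, e₈, e₉}.
These differ, so the modifier is not intersective in this model.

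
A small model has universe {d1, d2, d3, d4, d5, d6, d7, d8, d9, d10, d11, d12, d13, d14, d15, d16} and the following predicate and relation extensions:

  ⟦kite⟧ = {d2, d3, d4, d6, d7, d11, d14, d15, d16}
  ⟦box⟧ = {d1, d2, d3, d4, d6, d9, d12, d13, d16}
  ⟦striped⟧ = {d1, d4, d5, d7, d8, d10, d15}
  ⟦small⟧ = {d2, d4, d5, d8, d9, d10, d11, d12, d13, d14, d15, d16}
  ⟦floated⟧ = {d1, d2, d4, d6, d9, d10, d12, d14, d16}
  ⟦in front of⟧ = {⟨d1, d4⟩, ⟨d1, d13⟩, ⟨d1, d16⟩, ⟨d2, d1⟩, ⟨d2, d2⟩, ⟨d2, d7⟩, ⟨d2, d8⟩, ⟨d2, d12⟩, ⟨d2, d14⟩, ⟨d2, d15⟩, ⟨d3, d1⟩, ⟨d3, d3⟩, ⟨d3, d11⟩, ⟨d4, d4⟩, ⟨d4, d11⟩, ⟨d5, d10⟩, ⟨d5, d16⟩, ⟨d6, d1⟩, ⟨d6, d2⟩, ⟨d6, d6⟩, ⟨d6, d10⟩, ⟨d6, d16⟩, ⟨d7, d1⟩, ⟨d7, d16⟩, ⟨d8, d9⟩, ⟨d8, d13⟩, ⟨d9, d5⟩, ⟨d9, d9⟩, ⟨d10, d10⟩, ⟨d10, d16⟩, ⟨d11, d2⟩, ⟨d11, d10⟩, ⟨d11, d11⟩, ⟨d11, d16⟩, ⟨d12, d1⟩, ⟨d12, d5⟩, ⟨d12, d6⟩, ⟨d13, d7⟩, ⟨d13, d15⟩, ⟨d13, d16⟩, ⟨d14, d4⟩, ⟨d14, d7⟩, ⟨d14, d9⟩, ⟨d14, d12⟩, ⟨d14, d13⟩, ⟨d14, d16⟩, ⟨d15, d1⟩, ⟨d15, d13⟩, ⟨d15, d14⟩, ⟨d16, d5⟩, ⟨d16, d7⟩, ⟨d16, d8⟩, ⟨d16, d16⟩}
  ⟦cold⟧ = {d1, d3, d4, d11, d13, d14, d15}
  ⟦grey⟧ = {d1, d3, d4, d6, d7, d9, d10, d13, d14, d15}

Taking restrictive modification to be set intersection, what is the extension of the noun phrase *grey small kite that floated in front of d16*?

{d14}

⟦that floated⟧ = ⟦floated⟧ = {d1, d2, d4, d6, d9, d10, d12, d14, d16}
⟦in front of d16⟧ = {x : ⟨x, d16⟩ ∈ ⟦in front of⟧} = {d1, d5, d6, d7, d10, d11, d13, d14, d16}
⟦kite⟧ = {d2, d3, d4, d6, d7, d11, d14, d15, d16}
… ∩ ⟦that floated⟧ = {d2, d3, d4, d6, d7, d11, d14, d15, d16} ∩ {d1, d2, d4, d6, d9, d10, d12, d14, d16} = {d2, d4, d6, d14, d16}
… ∩ ⟦in front of d16⟧ = {d2, d4, d6, d14, d16} ∩ {d1, d5, d6, d7, d10, d11, d13, d14, d16} = {d6, d14, d16}
… ∩ ⟦grey⟧ = {d6, d14, d16} ∩ {d1, d3, d4, d6, d7, d9, d10, d13, d14, d15} = {d6, d14}
… ∩ ⟦small⟧ = {d6, d14} ∩ {d2, d4, d5, d8, d9, d10, d11, d12, d13, d14, d15, d16} = {d14}
So ⟦grey small kite that floated in front of d16⟧ = {d14}.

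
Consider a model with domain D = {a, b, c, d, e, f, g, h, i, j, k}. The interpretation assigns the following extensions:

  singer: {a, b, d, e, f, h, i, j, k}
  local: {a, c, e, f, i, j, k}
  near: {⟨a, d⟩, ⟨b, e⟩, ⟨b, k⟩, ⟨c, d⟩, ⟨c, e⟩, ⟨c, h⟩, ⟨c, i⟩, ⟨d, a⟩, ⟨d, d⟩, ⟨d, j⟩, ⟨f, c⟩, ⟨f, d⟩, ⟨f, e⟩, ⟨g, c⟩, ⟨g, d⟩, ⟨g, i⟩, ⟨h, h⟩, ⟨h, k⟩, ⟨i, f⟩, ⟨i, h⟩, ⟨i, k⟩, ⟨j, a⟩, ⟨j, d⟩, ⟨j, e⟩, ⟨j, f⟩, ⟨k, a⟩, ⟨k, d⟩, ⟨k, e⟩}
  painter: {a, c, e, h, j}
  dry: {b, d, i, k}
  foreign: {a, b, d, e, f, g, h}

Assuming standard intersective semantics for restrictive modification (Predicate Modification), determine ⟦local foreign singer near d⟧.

⟦near d⟧ = {x : ⟨x, d⟩ ∈ ⟦near⟧} = {a, c, d, f, g, j, k}
⟦singer⟧ = {a, b, d, e, f, h, i, j, k}
… ∩ ⟦near d⟧ = {a, b, d, e, f, h, i, j, k} ∩ {a, c, d, f, g, j, k} = {a, d, f, j, k}
… ∩ ⟦local⟧ = {a, d, f, j, k} ∩ {a, c, e, f, i, j, k} = {a, f, j, k}
… ∩ ⟦foreign⟧ = {a, f, j, k} ∩ {a, b, d, e, f, g, h} = {a, f}
So ⟦local foreign singer near d⟧ = {a, f}.

{a, f}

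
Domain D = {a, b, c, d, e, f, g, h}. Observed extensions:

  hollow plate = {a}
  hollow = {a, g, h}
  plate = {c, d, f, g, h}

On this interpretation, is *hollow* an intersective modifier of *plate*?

⟦hollow⟧ ∩ ⟦plate⟧ = {a, g, h} ∩ {c, d, f, g, h} = {g, h}
Observed ⟦hollow plate⟧ = {a}.
These differ, so the modifier is not intersective in this model.

no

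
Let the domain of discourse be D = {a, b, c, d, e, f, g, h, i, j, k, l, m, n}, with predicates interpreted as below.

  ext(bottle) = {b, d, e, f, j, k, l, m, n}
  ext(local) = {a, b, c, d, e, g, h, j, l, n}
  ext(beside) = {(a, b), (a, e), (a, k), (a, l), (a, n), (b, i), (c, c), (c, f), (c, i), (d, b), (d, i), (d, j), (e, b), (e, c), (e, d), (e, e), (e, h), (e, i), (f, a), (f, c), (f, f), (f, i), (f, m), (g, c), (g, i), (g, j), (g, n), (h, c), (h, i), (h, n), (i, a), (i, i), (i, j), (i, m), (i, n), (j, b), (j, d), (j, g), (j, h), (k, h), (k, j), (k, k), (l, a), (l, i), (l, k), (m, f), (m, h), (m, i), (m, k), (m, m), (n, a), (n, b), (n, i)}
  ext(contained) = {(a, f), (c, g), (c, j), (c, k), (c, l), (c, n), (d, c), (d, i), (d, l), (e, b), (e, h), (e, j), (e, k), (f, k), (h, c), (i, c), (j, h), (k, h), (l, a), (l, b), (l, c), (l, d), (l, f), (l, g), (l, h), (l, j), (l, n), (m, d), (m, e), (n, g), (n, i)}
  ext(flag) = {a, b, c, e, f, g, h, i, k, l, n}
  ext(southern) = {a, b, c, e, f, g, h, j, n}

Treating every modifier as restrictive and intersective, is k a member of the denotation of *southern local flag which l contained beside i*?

no

⟦which l contained⟧ = {x : ⟨l, x⟩ ∈ ⟦contained⟧} = {a, b, c, d, f, g, h, j, n}
⟦beside i⟧ = {x : ⟨x, i⟩ ∈ ⟦beside⟧} = {b, c, d, e, f, g, h, i, l, m, n}
⟦flag⟧ = {a, b, c, e, f, g, h, i, k, l, n}
… ∩ ⟦which l contained⟧ = {a, b, c, e, f, g, h, i, k, l, n} ∩ {a, b, c, d, f, g, h, j, n} = {a, b, c, f, g, h, n}
… ∩ ⟦beside i⟧ = {a, b, c, f, g, h, n} ∩ {b, c, d, e, f, g, h, i, l, m, n} = {b, c, f, g, h, n}
… ∩ ⟦southern⟧ = {b, c, f, g, h, n} ∩ {a, b, c, e, f, g, h, j, n} = {b, c, f, g, h, n}
… ∩ ⟦local⟧ = {b, c, f, g, h, n} ∩ {a, b, c, d, e, g, h, j, l, n} = {b, c, g, h, n}
⟦southern local flag which l contained beside i⟧ = {b, c, g, h, n}; k ∉ this set.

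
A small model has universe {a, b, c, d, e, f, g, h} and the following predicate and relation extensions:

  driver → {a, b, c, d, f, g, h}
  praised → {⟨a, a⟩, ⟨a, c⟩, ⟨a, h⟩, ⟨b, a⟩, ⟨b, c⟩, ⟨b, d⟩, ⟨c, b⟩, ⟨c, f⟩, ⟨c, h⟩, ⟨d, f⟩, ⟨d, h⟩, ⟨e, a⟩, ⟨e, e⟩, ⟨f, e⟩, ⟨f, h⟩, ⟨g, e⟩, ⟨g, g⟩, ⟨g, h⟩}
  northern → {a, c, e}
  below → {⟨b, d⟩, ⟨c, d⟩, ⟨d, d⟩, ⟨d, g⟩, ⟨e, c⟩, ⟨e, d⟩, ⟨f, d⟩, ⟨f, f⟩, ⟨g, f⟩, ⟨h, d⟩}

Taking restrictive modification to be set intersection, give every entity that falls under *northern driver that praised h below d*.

{c}

⟦that praised h⟧ = {x : ⟨x, h⟩ ∈ ⟦praised⟧} = {a, c, d, f, g}
⟦below d⟧ = {x : ⟨x, d⟩ ∈ ⟦below⟧} = {b, c, d, e, f, h}
⟦driver⟧ = {a, b, c, d, f, g, h}
… ∩ ⟦that praised h⟧ = {a, b, c, d, f, g, h} ∩ {a, c, d, f, g} = {a, c, d, f, g}
… ∩ ⟦below d⟧ = {a, c, d, f, g} ∩ {b, c, d, e, f, h} = {c, d, f}
… ∩ ⟦northern⟧ = {c, d, f} ∩ {a, c, e} = {c}
So ⟦northern driver that praised h below d⟧ = {c}.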